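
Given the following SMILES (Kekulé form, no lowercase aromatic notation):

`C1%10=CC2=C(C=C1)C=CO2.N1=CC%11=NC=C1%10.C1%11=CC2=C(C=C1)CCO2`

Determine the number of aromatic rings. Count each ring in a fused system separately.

The SMILES encodes a six-membered carbon ring with three alternating C=C double bonds, fused to a five-membered ring containing one oxygen and two C=C double bonds; a six-membered ring with nitrogens at positions 1 and 4 and three alternating double bonds; a six-membered carbon ring with three alternating C=C double bonds, fused to a five-membered ring containing one oxygen and two sp³ carbons.
The fused 6/5-membered bicyclic (with one oxygen) is a single π system with 9 sp² atoms and 10 π electrons from ring double bonds plus a heteroatom lone pair. 10 = 4(2)+2, so the system is aromatic and both rings count as aromatic (benzofuran).
The 6-membered ring with two nitrogens (1,4) is planar and fully conjugated; 3 ring double bonds give 6 π electrons. That satisfies 4n+2 with n=1, so it is aromatic (pyrazine).
The 6-membered ring is fully conjugated (every ring atom contributes a p orbital); 3 ring double bonds give 6 π electrons. Since 6 = 4n+2 (n=1), it is aromatic (benzene ring).
The 5-membered ring with one oxygen has two sp³ carbons, so it is not fully conjugated — not aromatic (oxolane ring).
4 of the 5 rings are aromatic. Total: 4.

4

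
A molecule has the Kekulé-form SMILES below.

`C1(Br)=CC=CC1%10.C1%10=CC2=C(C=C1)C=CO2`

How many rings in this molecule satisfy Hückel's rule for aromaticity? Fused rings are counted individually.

The SMILES encodes a five-membered carbon ring with two conjugated C=C double bonds and one sp³ carbon; a six-membered carbon ring with three alternating C=C double bonds, fused to a five-membered ring containing one oxygen and two C=C double bonds.
The 5-membered ring has one sp³ carbon, so it is not fully conjugated — not aromatic (cyclopentadiene).
The fused 6/5-membered bicyclic (with one oxygen) is a single π system with 9 sp² atoms and 10 π electrons from ring double bonds plus a heteroatom lone pair. 10 = 4(2)+2, so the system is aromatic and both rings count as aromatic (benzofuran).
2 of the 3 rings are aromatic. Total: 2.

2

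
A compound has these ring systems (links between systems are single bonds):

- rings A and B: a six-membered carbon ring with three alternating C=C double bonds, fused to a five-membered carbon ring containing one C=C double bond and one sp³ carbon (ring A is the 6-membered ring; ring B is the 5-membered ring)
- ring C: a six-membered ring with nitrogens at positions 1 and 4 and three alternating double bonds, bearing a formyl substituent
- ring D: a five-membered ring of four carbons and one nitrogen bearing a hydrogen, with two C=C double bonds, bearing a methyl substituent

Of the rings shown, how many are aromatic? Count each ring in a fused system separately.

Ring A is fully conjugated (every ring atom contributes a p orbital); 3 ring double bonds give 6 π electrons. Since 6 = 4n+2 (n=1), ring A is aromatic (benzene ring).
Ring B has one sp³ carbon, so it is not fully conjugated — not aromatic (cyclopentene ring).
Ring C is fully conjugated (every ring atom contributes a p orbital); 3 ring double bonds give 6 π electrons. That satisfies 4n+2 with n=1, so ring C is aromatic (pyrazine).
Ring D is planar and fully conjugated; 2 ring double bonds (4 π electrons) plus a heteroatom lone pair (2) give 6 π electrons. That satisfies 4n+2 with n=1, so ring D is aromatic (pyrrole).
Aromatic: A, C, D. Total: 3.

3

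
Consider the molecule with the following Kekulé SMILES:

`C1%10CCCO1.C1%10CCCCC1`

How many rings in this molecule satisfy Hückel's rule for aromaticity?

0

The SMILES encodes a five-membered saturated ring of four carbons and one oxygen; a six-membered saturated carbon ring.
The 5-membered ring with one oxygen has only sp³ atoms, so it is not fully conjugated — not aromatic (tetrahydrofuran).
The 6-membered ring has only sp³ atoms, so it is not fully conjugated — not aromatic (cyclohexane).
None of the rings are aromatic. Total: 0.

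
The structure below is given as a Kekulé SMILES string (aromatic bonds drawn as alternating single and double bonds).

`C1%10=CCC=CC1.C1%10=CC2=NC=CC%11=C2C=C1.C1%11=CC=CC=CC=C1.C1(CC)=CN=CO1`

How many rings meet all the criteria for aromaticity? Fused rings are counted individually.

3

The SMILES encodes a six-membered carbon ring with two isolated C=C double bonds and two sp³ carbons; two fused six-membered rings, each with three alternating double bonds; one ring is all carbon and the other has one ring nitrogen; an eight-membered carbon ring with four alternating C=C double bonds; a five-membered ring with an oxygen at position 1 and a nitrogen at position 3 (in a C=N bond), with two double bonds.
The 6-membered ring has two sp³ carbons, so it is not fully conjugated — not aromatic (1,4-cyclohexadiene).
The fused 6/6-membered bicyclic (with one nitrogen) is a single π system with 10 sp² atoms and 10 π electrons from ring double bonds. 10 = 4(2)+2, so the system is aromatic and both rings count as aromatic (quinoline).
The 8-membered ring has only sp² ring atoms; a planar conformation would have a fully conjugated π system of 8 electrons. But 8 = 4(2), which is 4n not 4n+2, so it is not aromatic (cyclooctatetraene) — cyclooctatetraene distorts into a non-planar tub to avoid antiaromaticity.
The 5-membered ring with one oxygen and one =N– is fully conjugated (every ring atom contributes a p orbital); 2 ring double bonds (4 π electrons) plus a heteroatom lone pair (2) give 6 π electrons. 6 = 4(1)+2, so it is aromatic (oxazole).
3 of the 5 rings are aromatic. Total: 3.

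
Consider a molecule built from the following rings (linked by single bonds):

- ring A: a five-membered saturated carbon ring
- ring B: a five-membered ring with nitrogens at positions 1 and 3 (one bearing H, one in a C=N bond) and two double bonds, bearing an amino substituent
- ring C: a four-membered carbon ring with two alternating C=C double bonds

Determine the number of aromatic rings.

Ring A has only sp³ atoms, so it is not fully conjugated — not aromatic (cyclopentane).
Ring B has a continuous p-orbital overlap around the ring; 2 ring double bonds (4 π electrons) plus a heteroatom lone pair (2) give 6 π electrons. That satisfies 4n+2 with n=1, so ring B is aromatic (imidazole).
Ring C has only sp² ring atoms; a planar conformation would have a fully conjugated π system of 4 electrons. But 4 = 4(1), which is 4n not 4n+2, so ring C is not aromatic (cyclobutadiene) — cyclobutadiene is antiaromatic and distorts to a rectangle.
Aromatic: B. Total: 1.

1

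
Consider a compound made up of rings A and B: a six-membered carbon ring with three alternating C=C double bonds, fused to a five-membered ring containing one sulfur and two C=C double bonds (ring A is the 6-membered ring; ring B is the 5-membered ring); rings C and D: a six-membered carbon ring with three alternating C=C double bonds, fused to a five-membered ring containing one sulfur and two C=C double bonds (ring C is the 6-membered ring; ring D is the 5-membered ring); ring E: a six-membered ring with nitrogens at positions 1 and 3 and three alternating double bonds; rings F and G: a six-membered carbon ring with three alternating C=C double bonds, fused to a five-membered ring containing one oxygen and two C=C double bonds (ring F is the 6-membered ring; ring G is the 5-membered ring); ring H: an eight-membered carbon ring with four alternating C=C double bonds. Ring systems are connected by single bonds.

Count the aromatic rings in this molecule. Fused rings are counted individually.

7

Rings A and B form a fused bicyclic system (with one sulfur) with 9 sp² atoms and 10 π electrons from ring double bonds plus a heteroatom lone pair. 10 = 4(2)+2, so the system is aromatic and both rings count as aromatic (benzothiophene).
Rings C and D form a fused bicyclic system (with one sulfur) with 9 sp² atoms and 10 π electrons from ring double bonds plus a heteroatom lone pair. 10 = 4(2)+2, so the system is aromatic and both rings count as aromatic (benzothiophene).
Ring E is fully conjugated (every ring atom contributes a p orbital); 3 ring double bonds give 6 π electrons. Since 6 = 4n+2 (n=1), ring E is aromatic (pyrimidine).
Rings F and G form a fused bicyclic system (with one oxygen) with 9 sp² atoms and 10 π electrons from ring double bonds plus a heteroatom lone pair. 10 = 4(2)+2, so the system is aromatic and both rings count as aromatic (benzofuran).
Ring H has only sp² ring atoms; a planar conformation would have a fully conjugated π system of 8 electrons. But 8 = 4(2), which is 4n not 4n+2, so ring H is not aromatic (cyclooctatetraene) — cyclooctatetraene distorts into a non-planar tub to avoid antiaromaticity.
Aromatic: A, B, C, D, E, F, G. Total: 7.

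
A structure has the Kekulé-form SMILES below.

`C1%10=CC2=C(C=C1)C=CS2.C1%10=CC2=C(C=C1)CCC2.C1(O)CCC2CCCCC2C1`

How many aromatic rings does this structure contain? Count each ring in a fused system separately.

3

The SMILES encodes a six-membered carbon ring with three alternating C=C double bonds, fused to a five-membered ring containing one sulfur and two C=C double bonds; a six-membered carbon ring with three alternating C=C double bonds, fused to a saturated five-membered carbon ring; two fused six-membered saturated carbon rings.
The fused 6/5-membered bicyclic (with one sulfur) is a single π system with 9 sp² atoms and 10 π electrons from ring double bonds plus a heteroatom lone pair. 10 = 4(2)+2, so the system is aromatic and both rings count as aromatic (benzothiophene).
The 6-membered ring is fully conjugated (every ring atom contributes a p orbital); 3 ring double bonds give 6 π electrons. 6 = 4(1)+2, so it is aromatic (benzene ring).
The 5-membered ring has three sp³ carbons, so it is not fully conjugated — not aromatic (cyclopentane ring).
The second 6-membered ring has only sp³ atoms, so it is not fully conjugated — not aromatic (cyclohexane ring).
The third 6-membered ring has only sp³ atoms, so it is not fully conjugated — not aromatic (cyclohexane ring).
3 of the 6 rings are aromatic. Total: 3.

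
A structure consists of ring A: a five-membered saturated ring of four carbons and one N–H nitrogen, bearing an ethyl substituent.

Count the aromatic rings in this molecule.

0

Ring A has only sp³ atoms, so it is not fully conjugated — not aromatic (pyrrolidine).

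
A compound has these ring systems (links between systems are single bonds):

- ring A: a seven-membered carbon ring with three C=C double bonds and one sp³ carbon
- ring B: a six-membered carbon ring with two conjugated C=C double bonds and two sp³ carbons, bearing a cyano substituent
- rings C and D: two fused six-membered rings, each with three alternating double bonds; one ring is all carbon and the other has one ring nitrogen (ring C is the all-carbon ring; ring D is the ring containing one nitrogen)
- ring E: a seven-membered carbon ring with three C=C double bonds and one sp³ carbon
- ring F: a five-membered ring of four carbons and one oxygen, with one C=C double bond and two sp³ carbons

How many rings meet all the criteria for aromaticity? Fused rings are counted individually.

2

Ring A has one sp³ carbon, so it is not fully conjugated — not aromatic (cycloheptatriene).
Ring B has two sp³ carbons, so it is not fully conjugated — not aromatic (1,3-cyclohexadiene).
Rings C and D form a fused bicyclic system (with one nitrogen) with 10 sp² atoms and 10 π electrons from ring double bonds. 10 = 4(2)+2, so the system is aromatic and both rings count as aromatic (quinoline).
Ring E has one sp³ carbon, so it is not fully conjugated — not aromatic (cycloheptatriene).
Ring F has two sp³ carbons, so it is not fully conjugated — not aromatic (2,3-dihydrofuran).
Aromatic: C, D. Total: 2.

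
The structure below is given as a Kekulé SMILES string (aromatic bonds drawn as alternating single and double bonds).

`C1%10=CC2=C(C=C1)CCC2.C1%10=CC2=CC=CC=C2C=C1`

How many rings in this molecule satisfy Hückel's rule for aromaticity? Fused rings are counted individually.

3

The SMILES encodes a six-membered carbon ring with three alternating C=C double bonds, fused to a saturated five-membered carbon ring; two fused six-membered carbon rings, each with three alternating C=C double bonds.
The 6-membered ring is planar and fully conjugated; 3 ring double bonds give 6 π electrons. That satisfies 4n+2 with n=1, so it is aromatic (benzene ring).
The 5-membered ring has three sp³ carbons, so it is not fully conjugated — not aromatic (cyclopentane ring).
The fused 6/6-membered bicyclic is a single π system with 10 sp² atoms and 10 π electrons from ring double bonds. 10 = 4(2)+2, so the system is aromatic and both rings count as aromatic (naphthalene).
3 of the 4 rings are aromatic. Total: 3.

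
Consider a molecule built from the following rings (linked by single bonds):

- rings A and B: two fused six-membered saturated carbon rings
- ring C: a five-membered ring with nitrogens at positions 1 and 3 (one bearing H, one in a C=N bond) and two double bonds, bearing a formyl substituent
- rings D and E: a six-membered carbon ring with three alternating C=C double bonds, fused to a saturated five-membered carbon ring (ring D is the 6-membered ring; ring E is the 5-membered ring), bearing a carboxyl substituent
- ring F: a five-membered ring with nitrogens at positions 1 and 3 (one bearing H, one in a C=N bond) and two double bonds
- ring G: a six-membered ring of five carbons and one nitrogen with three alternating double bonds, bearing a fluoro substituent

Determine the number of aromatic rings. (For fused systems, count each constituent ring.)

4

Ring A has only sp³ atoms, so it is not fully conjugated — not aromatic (cyclohexane ring).
Ring B has only sp³ atoms, so it is not fully conjugated — not aromatic (cyclohexane ring).
Ring C is planar and fully conjugated; 2 ring double bonds (4 π electrons) plus a heteroatom lone pair (2) give 6 π electrons. Since 6 = 4n+2 (n=1), ring C is aromatic (imidazole).
Ring D has a continuous p-orbital overlap around the ring; 3 ring double bonds give 6 π electrons. Since 6 = 4n+2 (n=1), ring D is aromatic (benzene ring).
Ring E has three sp³ carbons, so it is not fully conjugated — not aromatic (cyclopentane ring).
Ring F is fully conjugated (every ring atom contributes a p orbital); 2 ring double bonds (4 π electrons) plus a heteroatom lone pair (2) give 6 π electrons. That satisfies 4n+2 with n=1, so ring F is aromatic (imidazole).
Ring G is planar and fully conjugated; 3 ring double bonds give 6 π electrons. That satisfies 4n+2 with n=1, so ring G is aromatic (pyridine).
Aromatic: C, D, F, G. Total: 4.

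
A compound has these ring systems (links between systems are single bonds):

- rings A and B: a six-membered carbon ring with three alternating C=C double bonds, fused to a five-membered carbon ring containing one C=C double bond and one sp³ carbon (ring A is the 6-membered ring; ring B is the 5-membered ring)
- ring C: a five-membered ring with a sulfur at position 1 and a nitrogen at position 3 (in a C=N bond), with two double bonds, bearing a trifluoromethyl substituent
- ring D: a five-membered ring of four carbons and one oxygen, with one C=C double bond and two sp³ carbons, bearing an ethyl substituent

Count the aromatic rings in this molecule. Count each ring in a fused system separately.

Ring A is fully conjugated (every ring atom contributes a p orbital); 3 ring double bonds give 6 π electrons. That satisfies 4n+2 with n=1, so ring A is aromatic (benzene ring).
Ring B has one sp³ carbon, so it is not fully conjugated — not aromatic (cyclopentene ring).
Ring C is planar and fully conjugated; 2 ring double bonds (4 π electrons) plus a heteroatom lone pair (2) give 6 π electrons. 6 = 4(1)+2, so ring C is aromatic (thiazole).
Ring D has two sp³ carbons, so it is not fully conjugated — not aromatic (2,3-dihydrofuran).
Aromatic: A, C. Total: 2.

2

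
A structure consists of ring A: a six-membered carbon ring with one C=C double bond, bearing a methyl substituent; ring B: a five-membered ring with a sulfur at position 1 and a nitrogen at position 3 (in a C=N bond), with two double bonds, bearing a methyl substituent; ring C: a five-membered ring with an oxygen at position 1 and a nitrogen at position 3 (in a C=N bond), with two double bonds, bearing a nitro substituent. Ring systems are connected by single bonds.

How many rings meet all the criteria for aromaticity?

2

Ring A has four sp³ carbons, so it is not fully conjugated — not aromatic (cyclohexene).
Ring B is planar and fully conjugated; 2 ring double bonds (4 π electrons) plus a heteroatom lone pair (2) give 6 π electrons. Since 6 = 4n+2 (n=1), ring B is aromatic (thiazole).
Ring C has a continuous p-orbital overlap around the ring; 2 ring double bonds (4 π electrons) plus a heteroatom lone pair (2) give 6 π electrons. That satisfies 4n+2 with n=1, so ring C is aromatic (oxazole).
Aromatic: B, C. Total: 2.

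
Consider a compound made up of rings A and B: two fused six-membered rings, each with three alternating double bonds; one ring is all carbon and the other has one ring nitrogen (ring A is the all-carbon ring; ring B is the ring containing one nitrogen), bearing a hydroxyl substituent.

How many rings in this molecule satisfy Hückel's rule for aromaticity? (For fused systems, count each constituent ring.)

2

Rings A and B form a fused bicyclic system (with one nitrogen) with 10 sp² atoms and 10 π electrons from ring double bonds. 10 = 4(2)+2, so the system is aromatic and both rings count as aromatic (quinoline).
Aromatic: A, B. Total: 2.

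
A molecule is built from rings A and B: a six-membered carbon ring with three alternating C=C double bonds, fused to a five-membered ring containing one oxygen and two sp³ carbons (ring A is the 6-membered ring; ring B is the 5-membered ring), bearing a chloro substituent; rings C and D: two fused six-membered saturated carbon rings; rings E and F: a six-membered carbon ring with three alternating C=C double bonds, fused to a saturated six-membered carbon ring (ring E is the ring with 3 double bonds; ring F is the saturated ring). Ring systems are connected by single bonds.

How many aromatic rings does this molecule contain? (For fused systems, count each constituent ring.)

2

Ring A is fully conjugated (every ring atom contributes a p orbital); 3 ring double bonds give 6 π electrons. 6 = 4(1)+2, so ring A is aromatic (benzene ring).
Ring B has two sp³ carbons, so it is not fully conjugated — not aromatic (oxolane ring).
Ring C has only sp³ atoms, so it is not fully conjugated — not aromatic (cyclohexane ring).
Ring D has only sp³ atoms, so it is not fully conjugated — not aromatic (cyclohexane ring).
Ring E is fully conjugated (every ring atom contributes a p orbital); 3 ring double bonds give 6 π electrons. Since 6 = 4n+2 (n=1), ring E is aromatic (benzene ring).
Ring F has four sp³ carbons, so it is not fully conjugated — not aromatic (cyclohexane ring).
Aromatic: A, E. Total: 2.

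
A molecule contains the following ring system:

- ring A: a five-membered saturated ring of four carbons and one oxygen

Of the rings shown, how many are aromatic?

0

Ring A has only sp³ atoms, so it is not fully conjugated — not aromatic (tetrahydrofuran).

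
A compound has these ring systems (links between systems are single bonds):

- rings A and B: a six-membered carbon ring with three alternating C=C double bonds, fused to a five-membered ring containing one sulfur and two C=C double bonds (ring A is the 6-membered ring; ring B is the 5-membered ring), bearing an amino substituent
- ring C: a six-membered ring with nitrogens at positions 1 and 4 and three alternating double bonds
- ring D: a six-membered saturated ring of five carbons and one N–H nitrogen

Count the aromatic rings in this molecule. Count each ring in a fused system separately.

3

Rings A and B form a fused bicyclic system (with one sulfur) with 9 sp² atoms and 10 π electrons from ring double bonds plus a heteroatom lone pair. 10 = 4(2)+2, so the system is aromatic and both rings count as aromatic (benzothiophene).
Ring C has a continuous p-orbital overlap around the ring; 3 ring double bonds give 6 π electrons. 6 = 4(1)+2, so ring C is aromatic (pyrazine).
Ring D has only sp³ atoms, so it is not fully conjugated — not aromatic (piperidine).
Aromatic: A, B, C. Total: 3.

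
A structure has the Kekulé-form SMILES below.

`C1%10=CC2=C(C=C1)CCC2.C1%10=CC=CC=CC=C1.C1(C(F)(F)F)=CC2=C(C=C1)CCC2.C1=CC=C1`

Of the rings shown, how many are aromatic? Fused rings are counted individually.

2

The SMILES encodes a six-membered carbon ring with three alternating C=C double bonds, fused to a saturated five-membered carbon ring; an eight-membered carbon ring with four alternating C=C double bonds; a six-membered carbon ring with three alternating C=C double bonds, fused to a saturated five-membered carbon ring; a four-membered carbon ring with two alternating C=C double bonds.
The 6-membered ring is fully conjugated (every ring atom contributes a p orbital); 3 ring double bonds give 6 π electrons. 6 = 4(1)+2, so it is aromatic (benzene ring).
The 5-membered ring has three sp³ carbons, so it is not fully conjugated — not aromatic (cyclopentane ring).
The 8-membered ring has only sp² ring atoms; a planar conformation would have a fully conjugated π system of 8 electrons. But 8 = 4(2), which is 4n not 4n+2, so it is not aromatic (cyclooctatetraene) — cyclooctatetraene distorts into a non-planar tub to avoid antiaromaticity.
The second 6-membered ring has a continuous p-orbital overlap around the ring; 3 ring double bonds give 6 π electrons. 6 = 4(1)+2, so it is aromatic (benzene ring).
The second 5-membered ring has three sp³ carbons, so it is not fully conjugated — not aromatic (cyclopentane ring).
The 4-membered ring has only sp² ring atoms; a planar conformation would have a fully conjugated π system of 4 electrons. But 4 = 4(1), which is 4n not 4n+2, so it is not aromatic (cyclobutadiene) — cyclobutadiene is antiaromatic and distorts to a rectangle.
2 of the 6 rings are aromatic. Total: 2.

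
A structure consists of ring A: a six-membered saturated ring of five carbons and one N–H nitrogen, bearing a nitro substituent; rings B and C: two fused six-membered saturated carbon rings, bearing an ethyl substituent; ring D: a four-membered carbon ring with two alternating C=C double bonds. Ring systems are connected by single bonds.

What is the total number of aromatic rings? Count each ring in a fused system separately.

Ring A has only sp³ atoms, so it is not fully conjugated — not aromatic (piperidine).
Ring B has only sp³ atoms, so it is not fully conjugated — not aromatic (cyclohexane ring).
Ring C has only sp³ atoms, so it is not fully conjugated — not aromatic (cyclohexane ring).
Ring D has only sp² ring atoms; a planar conformation would have a fully conjugated π system of 4 electrons. But 4 = 4(1), which is 4n not 4n+2, so ring D is not aromatic (cyclobutadiene) — cyclobutadiene is antiaromatic and distorts to a rectangle.
No ring is aromatic. Total: 0.

0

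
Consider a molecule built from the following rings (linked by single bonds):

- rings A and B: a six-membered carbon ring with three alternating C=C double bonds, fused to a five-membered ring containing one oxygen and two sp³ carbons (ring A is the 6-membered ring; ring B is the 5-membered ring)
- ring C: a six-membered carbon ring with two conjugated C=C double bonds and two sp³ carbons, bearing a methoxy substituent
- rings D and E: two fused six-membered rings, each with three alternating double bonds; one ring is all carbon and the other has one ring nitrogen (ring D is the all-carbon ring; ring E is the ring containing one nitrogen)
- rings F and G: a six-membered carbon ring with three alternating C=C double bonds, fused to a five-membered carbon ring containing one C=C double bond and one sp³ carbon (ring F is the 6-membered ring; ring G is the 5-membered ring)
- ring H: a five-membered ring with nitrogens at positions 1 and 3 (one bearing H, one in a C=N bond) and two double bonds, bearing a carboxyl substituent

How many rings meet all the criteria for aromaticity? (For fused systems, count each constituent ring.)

5

Ring A has a continuous p-orbital overlap around the ring; 3 ring double bonds give 6 π electrons. That satisfies 4n+2 with n=1, so ring A is aromatic (benzene ring).
Ring B has two sp³ carbons, so it is not fully conjugated — not aromatic (oxolane ring).
Ring C has two sp³ carbons, so it is not fully conjugated — not aromatic (1,3-cyclohexadiene).
Rings D and E form a fused bicyclic system (with one nitrogen) with 10 sp² atoms and 10 π electrons from ring double bonds. 10 = 4(2)+2, so the system is aromatic and both rings count as aromatic (quinoline).
Ring F has a continuous p-orbital overlap around the ring; 3 ring double bonds give 6 π electrons. 6 = 4(1)+2, so ring F is aromatic (benzene ring).
Ring G has one sp³ carbon, so it is not fully conjugated — not aromatic (cyclopentene ring).
Ring H has a continuous p-orbital overlap around the ring; 2 ring double bonds (4 π electrons) plus a heteroatom lone pair (2) give 6 π electrons. Since 6 = 4n+2 (n=1), ring H is aromatic (imidazole).
Aromatic: A, D, E, F, H. Total: 5.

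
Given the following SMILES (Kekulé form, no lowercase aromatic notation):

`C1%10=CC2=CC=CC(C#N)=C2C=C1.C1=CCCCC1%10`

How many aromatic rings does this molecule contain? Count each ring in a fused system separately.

2

The SMILES encodes two fused six-membered carbon rings, each with three alternating C=C double bonds; a six-membered carbon ring with one C=C double bond.
The fused 6/6-membered bicyclic is a single π system with 10 sp² atoms and 10 π electrons from ring double bonds. 10 = 4(2)+2, so the system is aromatic and both rings count as aromatic (naphthalene).
The 6-membered ring has four sp³ carbons, so it is not fully conjugated — not aromatic (cyclohexene).
2 of the 3 rings are aromatic. Total: 2.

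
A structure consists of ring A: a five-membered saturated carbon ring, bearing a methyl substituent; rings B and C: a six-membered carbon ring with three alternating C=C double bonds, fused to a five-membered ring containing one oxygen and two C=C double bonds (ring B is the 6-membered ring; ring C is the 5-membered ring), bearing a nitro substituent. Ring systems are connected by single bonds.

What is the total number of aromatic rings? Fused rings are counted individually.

2

Ring A has only sp³ atoms, so it is not fully conjugated — not aromatic (cyclopentane).
Rings B and C form a fused bicyclic system (with one oxygen) with 9 sp² atoms and 10 π electrons from ring double bonds plus a heteroatom lone pair. 10 = 4(2)+2, so the system is aromatic and both rings count as aromatic (benzofuran).
Aromatic: B, C. Total: 2.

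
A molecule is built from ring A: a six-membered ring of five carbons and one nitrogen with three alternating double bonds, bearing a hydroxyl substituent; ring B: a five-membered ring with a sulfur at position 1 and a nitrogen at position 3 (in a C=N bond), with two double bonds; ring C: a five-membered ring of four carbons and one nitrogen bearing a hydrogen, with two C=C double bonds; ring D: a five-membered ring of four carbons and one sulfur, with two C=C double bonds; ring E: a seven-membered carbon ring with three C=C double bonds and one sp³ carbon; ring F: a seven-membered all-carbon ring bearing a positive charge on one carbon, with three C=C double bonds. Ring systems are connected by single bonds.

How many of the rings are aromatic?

Ring A is fully conjugated (every ring atom contributes a p orbital); 3 ring double bonds give 6 π electrons. That satisfies 4n+2 with n=1, so ring A is aromatic (pyridine).
Ring B has a continuous p-orbital overlap around the ring; 2 ring double bonds (4 π electrons) plus a heteroatom lone pair (2) give 6 π electrons. Since 6 = 4n+2 (n=1), ring B is aromatic (thiazole).
Ring C has a continuous p-orbital overlap around the ring; 2 ring double bonds (4 π electrons) plus a heteroatom lone pair (2) give 6 π electrons. 6 = 4(1)+2, so ring C is aromatic (pyrrole).
Ring D has a continuous p-orbital overlap around the ring; 2 ring double bonds (4 π electrons) plus a heteroatom lone pair (2) give 6 π electrons. Since 6 = 4n+2 (n=1), ring D is aromatic (thiophene).
Ring E has one sp³ carbon, so it is not fully conjugated — not aromatic (cycloheptatriene).
Ring F has a continuous p-orbital overlap around the ring; 3 ring double bonds (6 π electrons) plus the carbocation's empty p orbital (0, but keeps the ring conjugated) give 6 π electrons. That satisfies 4n+2 with n=1, so ring F is aromatic (tropylium cation).
Aromatic: A, B, C, D, F. Total: 5.

5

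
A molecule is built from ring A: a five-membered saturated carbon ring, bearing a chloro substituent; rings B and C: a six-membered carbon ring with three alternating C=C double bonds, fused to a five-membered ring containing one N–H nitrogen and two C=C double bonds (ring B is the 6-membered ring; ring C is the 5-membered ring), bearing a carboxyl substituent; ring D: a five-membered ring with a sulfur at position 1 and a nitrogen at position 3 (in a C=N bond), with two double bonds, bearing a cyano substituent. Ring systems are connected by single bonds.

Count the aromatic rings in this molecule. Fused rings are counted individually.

3

Ring A has only sp³ atoms, so it is not fully conjugated — not aromatic (cyclopentane).
Rings B and C form a fused bicyclic system (with one N–H) with 9 sp² atoms and 10 π electrons from ring double bonds plus a heteroatom lone pair. 10 = 4(2)+2, so the system is aromatic and both rings count as aromatic (indole).
Ring D is fully conjugated (every ring atom contributes a p orbital); 2 ring double bonds (4 π electrons) plus a heteroatom lone pair (2) give 6 π electrons. That satisfies 4n+2 with n=1, so ring D is aromatic (thiazole).
Aromatic: B, C, D. Total: 3.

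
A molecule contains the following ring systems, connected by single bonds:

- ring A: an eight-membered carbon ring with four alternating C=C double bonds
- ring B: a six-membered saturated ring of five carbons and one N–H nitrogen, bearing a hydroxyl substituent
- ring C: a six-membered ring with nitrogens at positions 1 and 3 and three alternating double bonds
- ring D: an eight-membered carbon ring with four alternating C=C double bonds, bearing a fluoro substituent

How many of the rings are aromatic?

1

Ring A has only sp² ring atoms; a planar conformation would have a fully conjugated π system of 8 electrons. But 8 = 4(2), which is 4n not 4n+2, so ring A is not aromatic (cyclooctatetraene) — cyclooctatetraene distorts into a non-planar tub to avoid antiaromaticity.
Ring B has only sp³ atoms, so it is not fully conjugated — not aromatic (piperidine).
Ring C is fully conjugated (every ring atom contributes a p orbital); 3 ring double bonds give 6 π electrons. That satisfies 4n+2 with n=1, so ring C is aromatic (pyrimidine).
Ring D has only sp² ring atoms; a planar conformation would have a fully conjugated π system of 8 electrons. But 8 = 4(2), which is 4n not 4n+2, so ring D is not aromatic (cyclooctatetraene) — cyclooctatetraene distorts into a non-planar tub to avoid antiaromaticity.
Aromatic: C. Total: 1.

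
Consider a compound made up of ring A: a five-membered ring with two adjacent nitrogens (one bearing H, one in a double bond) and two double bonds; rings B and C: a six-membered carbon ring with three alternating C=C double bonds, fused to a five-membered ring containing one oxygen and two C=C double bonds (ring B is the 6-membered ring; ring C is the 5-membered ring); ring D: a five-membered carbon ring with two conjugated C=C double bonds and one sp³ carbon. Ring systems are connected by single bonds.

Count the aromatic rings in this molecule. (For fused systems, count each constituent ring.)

3

Ring A has a continuous p-orbital overlap around the ring; 2 ring double bonds (4 π electrons) plus a heteroatom lone pair (2) give 6 π electrons. 6 = 4(1)+2, so ring A is aromatic (pyrazole).
Rings B and C form a fused bicyclic system (with one oxygen) with 9 sp² atoms and 10 π electrons from ring double bonds plus a heteroatom lone pair. 10 = 4(2)+2, so the system is aromatic and both rings count as aromatic (benzofuran).
Ring D has one sp³ carbon, so it is not fully conjugated — not aromatic (cyclopentadiene).
Aromatic: A, B, C. Total: 3.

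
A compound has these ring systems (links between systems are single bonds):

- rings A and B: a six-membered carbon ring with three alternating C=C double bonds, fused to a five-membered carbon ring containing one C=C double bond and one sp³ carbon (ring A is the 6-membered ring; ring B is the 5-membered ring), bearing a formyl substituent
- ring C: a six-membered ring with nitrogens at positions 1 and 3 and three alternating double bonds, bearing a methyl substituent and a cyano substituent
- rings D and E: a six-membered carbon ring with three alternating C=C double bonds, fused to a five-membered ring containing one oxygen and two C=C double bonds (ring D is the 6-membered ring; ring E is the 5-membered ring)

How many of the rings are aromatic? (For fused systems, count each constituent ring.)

Ring A is planar and fully conjugated; 3 ring double bonds give 6 π electrons. 6 = 4(1)+2, so ring A is aromatic (benzene ring).
Ring B has one sp³ carbon, so it is not fully conjugated — not aromatic (cyclopentene ring).
Ring C is fully conjugated (every ring atom contributes a p orbital); 3 ring double bonds give 6 π electrons. Since 6 = 4n+2 (n=1), ring C is aromatic (pyrimidine).
Rings D and E form a fused bicyclic system (with one oxygen) with 9 sp² atoms and 10 π electrons from ring double bonds plus a heteroatom lone pair. 10 = 4(2)+2, so the system is aromatic and both rings count as aromatic (benzofuran).
Aromatic: A, C, D, E. Total: 4.

4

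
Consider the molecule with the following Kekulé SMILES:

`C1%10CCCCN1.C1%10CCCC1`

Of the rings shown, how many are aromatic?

The SMILES encodes a six-membered saturated ring of five carbons and one N–H nitrogen; a five-membered saturated carbon ring.
The 6-membered ring with one N–H has only sp³ atoms, so it is not fully conjugated — not aromatic (piperidine).
The 5-membered ring has only sp³ atoms, so it is not fully conjugated — not aromatic (cyclopentane).
None of the rings are aromatic. Total: 0.

0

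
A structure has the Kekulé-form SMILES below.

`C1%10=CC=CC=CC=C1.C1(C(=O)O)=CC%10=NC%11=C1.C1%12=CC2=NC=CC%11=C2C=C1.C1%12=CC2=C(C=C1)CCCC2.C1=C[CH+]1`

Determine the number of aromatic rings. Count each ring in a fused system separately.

5

The SMILES encodes an eight-membered carbon ring with four alternating C=C double bonds; a six-membered ring of five carbons and one nitrogen with three alternating double bonds; two fused six-membered rings, each with three alternating double bonds; one ring is all carbon and the other has one ring nitrogen; a six-membered carbon ring with three alternating C=C double bonds, fused to a saturated six-membered carbon ring; a three-membered all-carbon ring bearing a positive charge on one carbon, with one C=C double bond.
The 8-membered ring has only sp² ring atoms; a planar conformation would have a fully conjugated π system of 8 electrons. But 8 = 4(2), which is 4n not 4n+2, so it is not aromatic (cyclooctatetraene) — cyclooctatetraene distorts into a non-planar tub to avoid antiaromaticity.
The 6-membered ring with one nitrogen has a continuous p-orbital overlap around the ring; 3 ring double bonds give 6 π electrons. 6 = 4(1)+2, so it is aromatic (pyridine).
The fused 6/6-membered bicyclic (with one nitrogen) is a single π system with 10 sp² atoms and 10 π electrons from ring double bonds. 10 = 4(2)+2, so the system is aromatic and both rings count as aromatic (quinoline).
The 6-membered ring has a continuous p-orbital overlap around the ring; 3 ring double bonds give 6 π electrons. That satisfies 4n+2 with n=1, so it is aromatic (benzene ring).
The second 6-membered ring has four sp³ carbons, so it is not fully conjugated — not aromatic (cyclohexane ring).
The 3-membered ring is planar and fully conjugated; 1 ring double bond (2 π electrons) plus the carbocation's empty p orbital (0, but keeps the ring conjugated) give 2 π electrons. 2 = 4(0)+2, so it is aromatic (cyclopropenyl cation).
5 of the 7 rings are aromatic. Total: 5.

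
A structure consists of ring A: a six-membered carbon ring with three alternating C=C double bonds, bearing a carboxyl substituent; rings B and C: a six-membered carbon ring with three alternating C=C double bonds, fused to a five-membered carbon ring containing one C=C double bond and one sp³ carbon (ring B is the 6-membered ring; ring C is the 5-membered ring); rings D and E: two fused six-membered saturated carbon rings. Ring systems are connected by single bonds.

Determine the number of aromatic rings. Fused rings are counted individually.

Ring A has a continuous p-orbital overlap around the ring; 3 ring double bonds give 6 π electrons. That satisfies 4n+2 with n=1, so ring A is aromatic (benzene).
Ring B has a continuous p-orbital overlap around the ring; 3 ring double bonds give 6 π electrons. That satisfies 4n+2 with n=1, so ring B is aromatic (benzene ring).
Ring C has one sp³ carbon, so it is not fully conjugated — not aromatic (cyclopentene ring).
Ring D has only sp³ atoms, so it is not fully conjugated — not aromatic (cyclohexane ring).
Ring E has only sp³ atoms, so it is not fully conjugated — not aromatic (cyclohexane ring).
Aromatic: A, B. Total: 2.

2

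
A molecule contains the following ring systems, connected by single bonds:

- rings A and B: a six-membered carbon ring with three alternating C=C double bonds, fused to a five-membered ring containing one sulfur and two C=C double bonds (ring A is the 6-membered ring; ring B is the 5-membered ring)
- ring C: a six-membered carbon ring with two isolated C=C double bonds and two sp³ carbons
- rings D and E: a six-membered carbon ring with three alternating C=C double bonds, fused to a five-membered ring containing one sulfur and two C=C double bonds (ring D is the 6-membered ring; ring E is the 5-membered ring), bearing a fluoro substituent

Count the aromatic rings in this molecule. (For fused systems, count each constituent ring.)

Rings A and B form a fused bicyclic system (with one sulfur) with 9 sp² atoms and 10 π electrons from ring double bonds plus a heteroatom lone pair. 10 = 4(2)+2, so the system is aromatic and both rings count as aromatic (benzothiophene).
Ring C has two sp³ carbons, so it is not fully conjugated — not aromatic (1,4-cyclohexadiene).
Rings D and E form a fused bicyclic system (with one sulfur) with 9 sp² atoms and 10 π electrons from ring double bonds plus a heteroatom lone pair. 10 = 4(2)+2, so the system is aromatic and both rings count as aromatic (benzothiophene).
Aromatic: A, B, D, E. Total: 4.

4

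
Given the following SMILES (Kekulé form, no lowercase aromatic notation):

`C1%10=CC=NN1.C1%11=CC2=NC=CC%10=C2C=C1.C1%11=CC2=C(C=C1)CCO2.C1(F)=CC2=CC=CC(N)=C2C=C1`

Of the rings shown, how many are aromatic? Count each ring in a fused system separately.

6

The SMILES encodes a five-membered ring with two adjacent nitrogens (one bearing H, one in a double bond) and two double bonds; two fused six-membered rings, each with three alternating double bonds; one ring is all carbon and the other has one ring nitrogen; a six-membered carbon ring with three alternating C=C double bonds, fused to a five-membered ring containing one oxygen and two sp³ carbons; two fused six-membered carbon rings, each with three alternating C=C double bonds.
The 5-membered ring with two adjacent nitrogens (one N–H, one =N–) is planar and fully conjugated; 2 ring double bonds (4 π electrons) plus a heteroatom lone pair (2) give 6 π electrons. Since 6 = 4n+2 (n=1), it is aromatic (pyrazole).
The fused 6/6-membered bicyclic (with one nitrogen) is a single π system with 10 sp² atoms and 10 π electrons from ring double bonds. 10 = 4(2)+2, so the system is aromatic and both rings count as aromatic (quinoline).
The 6-membered ring is fully conjugated (every ring atom contributes a p orbital); 3 ring double bonds give 6 π electrons. 6 = 4(1)+2, so it is aromatic (benzene ring).
The 5-membered ring with one oxygen has two sp³ carbons, so it is not fully conjugated — not aromatic (oxolane ring).
The fused 6/6-membered bicyclic is a single π system with 10 sp² atoms and 10 π electrons from ring double bonds. 10 = 4(2)+2, so the system is aromatic and both rings count as aromatic (naphthalene).
6 of the 7 rings are aromatic. Total: 6.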